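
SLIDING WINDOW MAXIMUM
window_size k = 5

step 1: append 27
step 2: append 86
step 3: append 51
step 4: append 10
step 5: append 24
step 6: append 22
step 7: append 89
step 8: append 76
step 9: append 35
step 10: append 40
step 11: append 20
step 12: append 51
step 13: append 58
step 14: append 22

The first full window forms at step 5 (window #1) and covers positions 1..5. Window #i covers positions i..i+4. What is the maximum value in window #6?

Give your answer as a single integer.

step 1: append 27 -> window=[27] (not full yet)
step 2: append 86 -> window=[27, 86] (not full yet)
step 3: append 51 -> window=[27, 86, 51] (not full yet)
step 4: append 10 -> window=[27, 86, 51, 10] (not full yet)
step 5: append 24 -> window=[27, 86, 51, 10, 24] -> max=86
step 6: append 22 -> window=[86, 51, 10, 24, 22] -> max=86
step 7: append 89 -> window=[51, 10, 24, 22, 89] -> max=89
step 8: append 76 -> window=[10, 24, 22, 89, 76] -> max=89
step 9: append 35 -> window=[24, 22, 89, 76, 35] -> max=89
step 10: append 40 -> window=[22, 89, 76, 35, 40] -> max=89
Window #6 max = 89

Answer: 89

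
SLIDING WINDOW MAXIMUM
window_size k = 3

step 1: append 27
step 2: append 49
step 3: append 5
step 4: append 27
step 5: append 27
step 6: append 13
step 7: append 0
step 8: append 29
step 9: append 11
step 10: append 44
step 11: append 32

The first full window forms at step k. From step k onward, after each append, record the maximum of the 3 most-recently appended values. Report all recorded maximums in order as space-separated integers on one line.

Answer: 49 49 27 27 27 29 29 44 44

Derivation:
step 1: append 27 -> window=[27] (not full yet)
step 2: append 49 -> window=[27, 49] (not full yet)
step 3: append 5 -> window=[27, 49, 5] -> max=49
step 4: append 27 -> window=[49, 5, 27] -> max=49
step 5: append 27 -> window=[5, 27, 27] -> max=27
step 6: append 13 -> window=[27, 27, 13] -> max=27
step 7: append 0 -> window=[27, 13, 0] -> max=27
step 8: append 29 -> window=[13, 0, 29] -> max=29
step 9: append 11 -> window=[0, 29, 11] -> max=29
step 10: append 44 -> window=[29, 11, 44] -> max=44
step 11: append 32 -> window=[11, 44, 32] -> max=44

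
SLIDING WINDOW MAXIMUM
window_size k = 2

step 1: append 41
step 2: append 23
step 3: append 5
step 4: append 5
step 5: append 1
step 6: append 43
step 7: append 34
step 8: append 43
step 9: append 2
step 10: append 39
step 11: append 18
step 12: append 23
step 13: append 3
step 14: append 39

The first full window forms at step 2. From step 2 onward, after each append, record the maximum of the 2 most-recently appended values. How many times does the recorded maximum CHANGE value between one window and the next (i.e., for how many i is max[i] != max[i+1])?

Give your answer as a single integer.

Answer: 6

Derivation:
step 1: append 41 -> window=[41] (not full yet)
step 2: append 23 -> window=[41, 23] -> max=41
step 3: append 5 -> window=[23, 5] -> max=23
step 4: append 5 -> window=[5, 5] -> max=5
step 5: append 1 -> window=[5, 1] -> max=5
step 6: append 43 -> window=[1, 43] -> max=43
step 7: append 34 -> window=[43, 34] -> max=43
step 8: append 43 -> window=[34, 43] -> max=43
step 9: append 2 -> window=[43, 2] -> max=43
step 10: append 39 -> window=[2, 39] -> max=39
step 11: append 18 -> window=[39, 18] -> max=39
step 12: append 23 -> window=[18, 23] -> max=23
step 13: append 3 -> window=[23, 3] -> max=23
step 14: append 39 -> window=[3, 39] -> max=39
Recorded maximums: 41 23 5 5 43 43 43 43 39 39 23 23 39
Changes between consecutive maximums: 6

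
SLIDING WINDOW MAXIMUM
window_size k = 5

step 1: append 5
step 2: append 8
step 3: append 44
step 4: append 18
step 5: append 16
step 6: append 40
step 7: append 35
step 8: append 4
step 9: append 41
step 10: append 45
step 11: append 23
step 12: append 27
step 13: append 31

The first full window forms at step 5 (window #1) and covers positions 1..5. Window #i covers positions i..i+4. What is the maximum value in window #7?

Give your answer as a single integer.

step 1: append 5 -> window=[5] (not full yet)
step 2: append 8 -> window=[5, 8] (not full yet)
step 3: append 44 -> window=[5, 8, 44] (not full yet)
step 4: append 18 -> window=[5, 8, 44, 18] (not full yet)
step 5: append 16 -> window=[5, 8, 44, 18, 16] -> max=44
step 6: append 40 -> window=[8, 44, 18, 16, 40] -> max=44
step 7: append 35 -> window=[44, 18, 16, 40, 35] -> max=44
step 8: append 4 -> window=[18, 16, 40, 35, 4] -> max=40
step 9: append 41 -> window=[16, 40, 35, 4, 41] -> max=41
step 10: append 45 -> window=[40, 35, 4, 41, 45] -> max=45
step 11: append 23 -> window=[35, 4, 41, 45, 23] -> max=45
Window #7 max = 45

Answer: 45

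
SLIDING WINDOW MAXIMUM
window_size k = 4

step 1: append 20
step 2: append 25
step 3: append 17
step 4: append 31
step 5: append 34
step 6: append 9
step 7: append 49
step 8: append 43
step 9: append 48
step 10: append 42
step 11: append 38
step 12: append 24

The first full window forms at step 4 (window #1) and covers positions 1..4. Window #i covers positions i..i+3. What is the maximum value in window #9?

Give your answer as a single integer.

Answer: 48

Derivation:
step 1: append 20 -> window=[20] (not full yet)
step 2: append 25 -> window=[20, 25] (not full yet)
step 3: append 17 -> window=[20, 25, 17] (not full yet)
step 4: append 31 -> window=[20, 25, 17, 31] -> max=31
step 5: append 34 -> window=[25, 17, 31, 34] -> max=34
step 6: append 9 -> window=[17, 31, 34, 9] -> max=34
step 7: append 49 -> window=[31, 34, 9, 49] -> max=49
step 8: append 43 -> window=[34, 9, 49, 43] -> max=49
step 9: append 48 -> window=[9, 49, 43, 48] -> max=49
step 10: append 42 -> window=[49, 43, 48, 42] -> max=49
step 11: append 38 -> window=[43, 48, 42, 38] -> max=48
step 12: append 24 -> window=[48, 42, 38, 24] -> max=48
Window #9 max = 48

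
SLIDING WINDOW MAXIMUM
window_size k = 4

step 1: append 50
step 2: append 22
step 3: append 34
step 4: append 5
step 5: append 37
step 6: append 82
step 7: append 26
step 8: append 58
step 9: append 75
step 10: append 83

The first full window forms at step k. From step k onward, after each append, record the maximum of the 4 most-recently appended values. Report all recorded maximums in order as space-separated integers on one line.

step 1: append 50 -> window=[50] (not full yet)
step 2: append 22 -> window=[50, 22] (not full yet)
step 3: append 34 -> window=[50, 22, 34] (not full yet)
step 4: append 5 -> window=[50, 22, 34, 5] -> max=50
step 5: append 37 -> window=[22, 34, 5, 37] -> max=37
step 6: append 82 -> window=[34, 5, 37, 82] -> max=82
step 7: append 26 -> window=[5, 37, 82, 26] -> max=82
step 8: append 58 -> window=[37, 82, 26, 58] -> max=82
step 9: append 75 -> window=[82, 26, 58, 75] -> max=82
step 10: append 83 -> window=[26, 58, 75, 83] -> max=83

Answer: 50 37 82 82 82 82 83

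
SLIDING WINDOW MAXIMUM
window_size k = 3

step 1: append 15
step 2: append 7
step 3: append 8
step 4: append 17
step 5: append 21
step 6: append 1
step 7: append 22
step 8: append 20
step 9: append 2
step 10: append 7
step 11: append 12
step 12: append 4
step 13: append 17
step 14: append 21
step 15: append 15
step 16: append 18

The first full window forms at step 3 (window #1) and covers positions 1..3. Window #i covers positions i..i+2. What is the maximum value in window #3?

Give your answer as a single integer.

step 1: append 15 -> window=[15] (not full yet)
step 2: append 7 -> window=[15, 7] (not full yet)
step 3: append 8 -> window=[15, 7, 8] -> max=15
step 4: append 17 -> window=[7, 8, 17] -> max=17
step 5: append 21 -> window=[8, 17, 21] -> max=21
Window #3 max = 21

Answer: 21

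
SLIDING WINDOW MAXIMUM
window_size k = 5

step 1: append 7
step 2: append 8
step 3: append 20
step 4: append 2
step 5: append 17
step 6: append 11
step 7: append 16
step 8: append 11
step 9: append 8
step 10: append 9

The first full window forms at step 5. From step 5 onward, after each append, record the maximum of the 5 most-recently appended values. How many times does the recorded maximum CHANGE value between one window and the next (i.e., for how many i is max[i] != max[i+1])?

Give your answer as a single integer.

step 1: append 7 -> window=[7] (not full yet)
step 2: append 8 -> window=[7, 8] (not full yet)
step 3: append 20 -> window=[7, 8, 20] (not full yet)
step 4: append 2 -> window=[7, 8, 20, 2] (not full yet)
step 5: append 17 -> window=[7, 8, 20, 2, 17] -> max=20
step 6: append 11 -> window=[8, 20, 2, 17, 11] -> max=20
step 7: append 16 -> window=[20, 2, 17, 11, 16] -> max=20
step 8: append 11 -> window=[2, 17, 11, 16, 11] -> max=17
step 9: append 8 -> window=[17, 11, 16, 11, 8] -> max=17
step 10: append 9 -> window=[11, 16, 11, 8, 9] -> max=16
Recorded maximums: 20 20 20 17 17 16
Changes between consecutive maximums: 2

Answer: 2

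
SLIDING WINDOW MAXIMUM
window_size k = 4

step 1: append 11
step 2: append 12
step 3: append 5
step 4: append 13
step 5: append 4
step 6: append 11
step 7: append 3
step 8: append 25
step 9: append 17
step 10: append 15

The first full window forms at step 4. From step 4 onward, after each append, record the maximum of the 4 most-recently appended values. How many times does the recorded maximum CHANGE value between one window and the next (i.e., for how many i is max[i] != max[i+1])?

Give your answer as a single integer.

step 1: append 11 -> window=[11] (not full yet)
step 2: append 12 -> window=[11, 12] (not full yet)
step 3: append 5 -> window=[11, 12, 5] (not full yet)
step 4: append 13 -> window=[11, 12, 5, 13] -> max=13
step 5: append 4 -> window=[12, 5, 13, 4] -> max=13
step 6: append 11 -> window=[5, 13, 4, 11] -> max=13
step 7: append 3 -> window=[13, 4, 11, 3] -> max=13
step 8: append 25 -> window=[4, 11, 3, 25] -> max=25
step 9: append 17 -> window=[11, 3, 25, 17] -> max=25
step 10: append 15 -> window=[3, 25, 17, 15] -> max=25
Recorded maximums: 13 13 13 13 25 25 25
Changes between consecutive maximums: 1

Answer: 1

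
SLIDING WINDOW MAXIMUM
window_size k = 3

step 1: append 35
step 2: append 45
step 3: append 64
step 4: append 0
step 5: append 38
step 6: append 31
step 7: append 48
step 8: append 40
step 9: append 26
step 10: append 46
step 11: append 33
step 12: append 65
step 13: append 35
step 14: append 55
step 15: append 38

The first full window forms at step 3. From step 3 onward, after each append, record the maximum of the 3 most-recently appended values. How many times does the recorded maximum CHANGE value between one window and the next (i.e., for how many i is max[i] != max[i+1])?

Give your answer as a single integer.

Answer: 5

Derivation:
step 1: append 35 -> window=[35] (not full yet)
step 2: append 45 -> window=[35, 45] (not full yet)
step 3: append 64 -> window=[35, 45, 64] -> max=64
step 4: append 0 -> window=[45, 64, 0] -> max=64
step 5: append 38 -> window=[64, 0, 38] -> max=64
step 6: append 31 -> window=[0, 38, 31] -> max=38
step 7: append 48 -> window=[38, 31, 48] -> max=48
step 8: append 40 -> window=[31, 48, 40] -> max=48
step 9: append 26 -> window=[48, 40, 26] -> max=48
step 10: append 46 -> window=[40, 26, 46] -> max=46
step 11: append 33 -> window=[26, 46, 33] -> max=46
step 12: append 65 -> window=[46, 33, 65] -> max=65
step 13: append 35 -> window=[33, 65, 35] -> max=65
step 14: append 55 -> window=[65, 35, 55] -> max=65
step 15: append 38 -> window=[35, 55, 38] -> max=55
Recorded maximums: 64 64 64 38 48 48 48 46 46 65 65 65 55
Changes between consecutive maximums: 5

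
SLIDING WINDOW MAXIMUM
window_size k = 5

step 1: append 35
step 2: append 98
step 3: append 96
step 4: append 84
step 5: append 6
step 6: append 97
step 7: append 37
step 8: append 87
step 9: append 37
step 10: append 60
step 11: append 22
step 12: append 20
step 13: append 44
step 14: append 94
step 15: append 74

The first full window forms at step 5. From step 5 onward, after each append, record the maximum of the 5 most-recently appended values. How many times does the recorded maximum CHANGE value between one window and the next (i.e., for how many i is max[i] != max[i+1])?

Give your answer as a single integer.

step 1: append 35 -> window=[35] (not full yet)
step 2: append 98 -> window=[35, 98] (not full yet)
step 3: append 96 -> window=[35, 98, 96] (not full yet)
step 4: append 84 -> window=[35, 98, 96, 84] (not full yet)
step 5: append 6 -> window=[35, 98, 96, 84, 6] -> max=98
step 6: append 97 -> window=[98, 96, 84, 6, 97] -> max=98
step 7: append 37 -> window=[96, 84, 6, 97, 37] -> max=97
step 8: append 87 -> window=[84, 6, 97, 37, 87] -> max=97
step 9: append 37 -> window=[6, 97, 37, 87, 37] -> max=97
step 10: append 60 -> window=[97, 37, 87, 37, 60] -> max=97
step 11: append 22 -> window=[37, 87, 37, 60, 22] -> max=87
step 12: append 20 -> window=[87, 37, 60, 22, 20] -> max=87
step 13: append 44 -> window=[37, 60, 22, 20, 44] -> max=60
step 14: append 94 -> window=[60, 22, 20, 44, 94] -> max=94
step 15: append 74 -> window=[22, 20, 44, 94, 74] -> max=94
Recorded maximums: 98 98 97 97 97 97 87 87 60 94 94
Changes between consecutive maximums: 4

Answer: 4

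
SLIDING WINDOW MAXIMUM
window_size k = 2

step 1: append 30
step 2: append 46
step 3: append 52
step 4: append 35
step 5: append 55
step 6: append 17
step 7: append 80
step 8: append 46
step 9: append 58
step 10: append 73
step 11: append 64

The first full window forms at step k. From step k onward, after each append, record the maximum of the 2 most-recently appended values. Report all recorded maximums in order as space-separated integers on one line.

Answer: 46 52 52 55 55 80 80 58 73 73

Derivation:
step 1: append 30 -> window=[30] (not full yet)
step 2: append 46 -> window=[30, 46] -> max=46
step 3: append 52 -> window=[46, 52] -> max=52
step 4: append 35 -> window=[52, 35] -> max=52
step 5: append 55 -> window=[35, 55] -> max=55
step 6: append 17 -> window=[55, 17] -> max=55
step 7: append 80 -> window=[17, 80] -> max=80
step 8: append 46 -> window=[80, 46] -> max=80
step 9: append 58 -> window=[46, 58] -> max=58
step 10: append 73 -> window=[58, 73] -> max=73
step 11: append 64 -> window=[73, 64] -> max=73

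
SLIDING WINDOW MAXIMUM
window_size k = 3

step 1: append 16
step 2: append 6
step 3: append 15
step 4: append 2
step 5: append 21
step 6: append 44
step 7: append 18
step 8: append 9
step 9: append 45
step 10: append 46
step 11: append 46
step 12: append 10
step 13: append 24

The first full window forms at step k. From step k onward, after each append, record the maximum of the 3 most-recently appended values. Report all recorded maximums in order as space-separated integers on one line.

Answer: 16 15 21 44 44 44 45 46 46 46 46

Derivation:
step 1: append 16 -> window=[16] (not full yet)
step 2: append 6 -> window=[16, 6] (not full yet)
step 3: append 15 -> window=[16, 6, 15] -> max=16
step 4: append 2 -> window=[6, 15, 2] -> max=15
step 5: append 21 -> window=[15, 2, 21] -> max=21
step 6: append 44 -> window=[2, 21, 44] -> max=44
step 7: append 18 -> window=[21, 44, 18] -> max=44
step 8: append 9 -> window=[44, 18, 9] -> max=44
step 9: append 45 -> window=[18, 9, 45] -> max=45
step 10: append 46 -> window=[9, 45, 46] -> max=46
step 11: append 46 -> window=[45, 46, 46] -> max=46
step 12: append 10 -> window=[46, 46, 10] -> max=46
step 13: append 24 -> window=[46, 10, 24] -> max=46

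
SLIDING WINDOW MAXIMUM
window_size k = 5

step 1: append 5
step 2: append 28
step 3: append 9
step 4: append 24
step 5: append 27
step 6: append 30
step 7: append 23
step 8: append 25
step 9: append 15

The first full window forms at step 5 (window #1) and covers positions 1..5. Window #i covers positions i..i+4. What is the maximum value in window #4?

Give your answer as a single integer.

Answer: 30

Derivation:
step 1: append 5 -> window=[5] (not full yet)
step 2: append 28 -> window=[5, 28] (not full yet)
step 3: append 9 -> window=[5, 28, 9] (not full yet)
step 4: append 24 -> window=[5, 28, 9, 24] (not full yet)
step 5: append 27 -> window=[5, 28, 9, 24, 27] -> max=28
step 6: append 30 -> window=[28, 9, 24, 27, 30] -> max=30
step 7: append 23 -> window=[9, 24, 27, 30, 23] -> max=30
step 8: append 25 -> window=[24, 27, 30, 23, 25] -> max=30
Window #4 max = 30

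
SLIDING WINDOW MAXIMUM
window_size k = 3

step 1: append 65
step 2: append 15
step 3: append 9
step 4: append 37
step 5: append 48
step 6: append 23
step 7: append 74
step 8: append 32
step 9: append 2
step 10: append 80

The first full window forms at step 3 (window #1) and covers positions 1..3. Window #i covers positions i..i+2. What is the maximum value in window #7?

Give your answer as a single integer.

Answer: 74

Derivation:
step 1: append 65 -> window=[65] (not full yet)
step 2: append 15 -> window=[65, 15] (not full yet)
step 3: append 9 -> window=[65, 15, 9] -> max=65
step 4: append 37 -> window=[15, 9, 37] -> max=37
step 5: append 48 -> window=[9, 37, 48] -> max=48
step 6: append 23 -> window=[37, 48, 23] -> max=48
step 7: append 74 -> window=[48, 23, 74] -> max=74
step 8: append 32 -> window=[23, 74, 32] -> max=74
step 9: append 2 -> window=[74, 32, 2] -> max=74
Window #7 max = 74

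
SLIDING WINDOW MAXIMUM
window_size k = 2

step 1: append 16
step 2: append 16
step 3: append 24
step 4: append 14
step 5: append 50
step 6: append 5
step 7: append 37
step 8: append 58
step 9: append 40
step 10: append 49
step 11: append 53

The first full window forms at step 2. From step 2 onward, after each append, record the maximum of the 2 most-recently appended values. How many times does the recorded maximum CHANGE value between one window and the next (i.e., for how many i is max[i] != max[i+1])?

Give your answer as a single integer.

Answer: 6

Derivation:
step 1: append 16 -> window=[16] (not full yet)
step 2: append 16 -> window=[16, 16] -> max=16
step 3: append 24 -> window=[16, 24] -> max=24
step 4: append 14 -> window=[24, 14] -> max=24
step 5: append 50 -> window=[14, 50] -> max=50
step 6: append 5 -> window=[50, 5] -> max=50
step 7: append 37 -> window=[5, 37] -> max=37
step 8: append 58 -> window=[37, 58] -> max=58
step 9: append 40 -> window=[58, 40] -> max=58
step 10: append 49 -> window=[40, 49] -> max=49
step 11: append 53 -> window=[49, 53] -> max=53
Recorded maximums: 16 24 24 50 50 37 58 58 49 53
Changes between consecutive maximums: 6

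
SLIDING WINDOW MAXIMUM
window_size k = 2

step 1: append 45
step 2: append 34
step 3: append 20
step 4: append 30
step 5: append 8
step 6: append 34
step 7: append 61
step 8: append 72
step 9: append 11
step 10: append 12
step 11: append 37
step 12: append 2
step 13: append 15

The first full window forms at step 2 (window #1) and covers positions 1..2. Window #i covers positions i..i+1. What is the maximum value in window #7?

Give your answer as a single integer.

step 1: append 45 -> window=[45] (not full yet)
step 2: append 34 -> window=[45, 34] -> max=45
step 3: append 20 -> window=[34, 20] -> max=34
step 4: append 30 -> window=[20, 30] -> max=30
step 5: append 8 -> window=[30, 8] -> max=30
step 6: append 34 -> window=[8, 34] -> max=34
step 7: append 61 -> window=[34, 61] -> max=61
step 8: append 72 -> window=[61, 72] -> max=72
Window #7 max = 72

Answer: 72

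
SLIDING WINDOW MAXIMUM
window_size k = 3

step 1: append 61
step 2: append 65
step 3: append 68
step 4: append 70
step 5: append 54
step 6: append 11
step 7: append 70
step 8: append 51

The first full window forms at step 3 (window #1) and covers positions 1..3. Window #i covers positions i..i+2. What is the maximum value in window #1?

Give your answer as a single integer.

step 1: append 61 -> window=[61] (not full yet)
step 2: append 65 -> window=[61, 65] (not full yet)
step 3: append 68 -> window=[61, 65, 68] -> max=68
Window #1 max = 68

Answer: 68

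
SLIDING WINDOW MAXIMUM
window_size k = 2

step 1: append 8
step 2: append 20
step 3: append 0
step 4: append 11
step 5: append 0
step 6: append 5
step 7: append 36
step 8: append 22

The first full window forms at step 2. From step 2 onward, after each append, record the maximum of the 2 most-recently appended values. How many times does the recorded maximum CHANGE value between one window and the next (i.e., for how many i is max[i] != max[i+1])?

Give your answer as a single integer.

step 1: append 8 -> window=[8] (not full yet)
step 2: append 20 -> window=[8, 20] -> max=20
step 3: append 0 -> window=[20, 0] -> max=20
step 4: append 11 -> window=[0, 11] -> max=11
step 5: append 0 -> window=[11, 0] -> max=11
step 6: append 5 -> window=[0, 5] -> max=5
step 7: append 36 -> window=[5, 36] -> max=36
step 8: append 22 -> window=[36, 22] -> max=36
Recorded maximums: 20 20 11 11 5 36 36
Changes between consecutive maximums: 3

Answer: 3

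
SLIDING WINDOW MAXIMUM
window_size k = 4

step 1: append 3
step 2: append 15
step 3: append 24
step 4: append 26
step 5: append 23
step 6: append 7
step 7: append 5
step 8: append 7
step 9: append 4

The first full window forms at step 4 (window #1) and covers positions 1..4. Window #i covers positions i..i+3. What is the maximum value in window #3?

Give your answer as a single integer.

step 1: append 3 -> window=[3] (not full yet)
step 2: append 15 -> window=[3, 15] (not full yet)
step 3: append 24 -> window=[3, 15, 24] (not full yet)
step 4: append 26 -> window=[3, 15, 24, 26] -> max=26
step 5: append 23 -> window=[15, 24, 26, 23] -> max=26
step 6: append 7 -> window=[24, 26, 23, 7] -> max=26
Window #3 max = 26

Answer: 26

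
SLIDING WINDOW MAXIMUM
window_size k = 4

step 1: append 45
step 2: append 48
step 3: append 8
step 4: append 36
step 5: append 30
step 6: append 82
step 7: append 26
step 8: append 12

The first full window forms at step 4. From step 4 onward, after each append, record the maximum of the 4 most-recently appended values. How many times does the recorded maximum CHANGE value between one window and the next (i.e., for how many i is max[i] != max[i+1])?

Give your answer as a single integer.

step 1: append 45 -> window=[45] (not full yet)
step 2: append 48 -> window=[45, 48] (not full yet)
step 3: append 8 -> window=[45, 48, 8] (not full yet)
step 4: append 36 -> window=[45, 48, 8, 36] -> max=48
step 5: append 30 -> window=[48, 8, 36, 30] -> max=48
step 6: append 82 -> window=[8, 36, 30, 82] -> max=82
step 7: append 26 -> window=[36, 30, 82, 26] -> max=82
step 8: append 12 -> window=[30, 82, 26, 12] -> max=82
Recorded maximums: 48 48 82 82 82
Changes between consecutive maximums: 1

Answer: 1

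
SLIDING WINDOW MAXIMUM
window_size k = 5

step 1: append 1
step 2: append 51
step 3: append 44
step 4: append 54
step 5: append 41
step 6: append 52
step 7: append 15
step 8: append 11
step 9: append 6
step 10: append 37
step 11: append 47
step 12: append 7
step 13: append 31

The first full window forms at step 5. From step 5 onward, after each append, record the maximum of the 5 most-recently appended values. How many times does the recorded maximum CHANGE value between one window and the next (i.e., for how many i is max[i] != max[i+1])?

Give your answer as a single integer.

Answer: 2

Derivation:
step 1: append 1 -> window=[1] (not full yet)
step 2: append 51 -> window=[1, 51] (not full yet)
step 3: append 44 -> window=[1, 51, 44] (not full yet)
step 4: append 54 -> window=[1, 51, 44, 54] (not full yet)
step 5: append 41 -> window=[1, 51, 44, 54, 41] -> max=54
step 6: append 52 -> window=[51, 44, 54, 41, 52] -> max=54
step 7: append 15 -> window=[44, 54, 41, 52, 15] -> max=54
step 8: append 11 -> window=[54, 41, 52, 15, 11] -> max=54
step 9: append 6 -> window=[41, 52, 15, 11, 6] -> max=52
step 10: append 37 -> window=[52, 15, 11, 6, 37] -> max=52
step 11: append 47 -> window=[15, 11, 6, 37, 47] -> max=47
step 12: append 7 -> window=[11, 6, 37, 47, 7] -> max=47
step 13: append 31 -> window=[6, 37, 47, 7, 31] -> max=47
Recorded maximums: 54 54 54 54 52 52 47 47 47
Changes between consecutive maximums: 2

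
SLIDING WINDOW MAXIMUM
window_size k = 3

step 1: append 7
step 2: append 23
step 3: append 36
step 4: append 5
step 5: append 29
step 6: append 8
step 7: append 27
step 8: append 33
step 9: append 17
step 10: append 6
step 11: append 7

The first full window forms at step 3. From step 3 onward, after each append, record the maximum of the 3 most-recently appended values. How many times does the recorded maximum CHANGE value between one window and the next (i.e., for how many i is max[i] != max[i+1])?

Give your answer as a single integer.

step 1: append 7 -> window=[7] (not full yet)
step 2: append 23 -> window=[7, 23] (not full yet)
step 3: append 36 -> window=[7, 23, 36] -> max=36
step 4: append 5 -> window=[23, 36, 5] -> max=36
step 5: append 29 -> window=[36, 5, 29] -> max=36
step 6: append 8 -> window=[5, 29, 8] -> max=29
step 7: append 27 -> window=[29, 8, 27] -> max=29
step 8: append 33 -> window=[8, 27, 33] -> max=33
step 9: append 17 -> window=[27, 33, 17] -> max=33
step 10: append 6 -> window=[33, 17, 6] -> max=33
step 11: append 7 -> window=[17, 6, 7] -> max=17
Recorded maximums: 36 36 36 29 29 33 33 33 17
Changes between consecutive maximums: 3

Answer: 3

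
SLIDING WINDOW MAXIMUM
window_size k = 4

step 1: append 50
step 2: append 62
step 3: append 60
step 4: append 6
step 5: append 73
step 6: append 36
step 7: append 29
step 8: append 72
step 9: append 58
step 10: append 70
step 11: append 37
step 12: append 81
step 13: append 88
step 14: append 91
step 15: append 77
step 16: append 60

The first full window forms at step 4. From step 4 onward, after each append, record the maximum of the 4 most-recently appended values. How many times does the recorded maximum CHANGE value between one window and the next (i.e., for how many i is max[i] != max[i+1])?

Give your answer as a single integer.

Answer: 5

Derivation:
step 1: append 50 -> window=[50] (not full yet)
step 2: append 62 -> window=[50, 62] (not full yet)
step 3: append 60 -> window=[50, 62, 60] (not full yet)
step 4: append 6 -> window=[50, 62, 60, 6] -> max=62
step 5: append 73 -> window=[62, 60, 6, 73] -> max=73
step 6: append 36 -> window=[60, 6, 73, 36] -> max=73
step 7: append 29 -> window=[6, 73, 36, 29] -> max=73
step 8: append 72 -> window=[73, 36, 29, 72] -> max=73
step 9: append 58 -> window=[36, 29, 72, 58] -> max=72
step 10: append 70 -> window=[29, 72, 58, 70] -> max=72
step 11: append 37 -> window=[72, 58, 70, 37] -> max=72
step 12: append 81 -> window=[58, 70, 37, 81] -> max=81
step 13: append 88 -> window=[70, 37, 81, 88] -> max=88
step 14: append 91 -> window=[37, 81, 88, 91] -> max=91
step 15: append 77 -> window=[81, 88, 91, 77] -> max=91
step 16: append 60 -> window=[88, 91, 77, 60] -> max=91
Recorded maximums: 62 73 73 73 73 72 72 72 81 88 91 91 91
Changes between consecutive maximums: 5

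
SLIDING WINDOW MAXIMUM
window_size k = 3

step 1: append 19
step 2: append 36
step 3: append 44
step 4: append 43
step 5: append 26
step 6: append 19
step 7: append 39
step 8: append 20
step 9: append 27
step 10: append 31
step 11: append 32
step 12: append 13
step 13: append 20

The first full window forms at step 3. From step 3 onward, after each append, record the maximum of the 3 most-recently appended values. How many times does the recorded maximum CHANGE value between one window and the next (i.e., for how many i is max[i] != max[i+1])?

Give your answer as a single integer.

Answer: 4

Derivation:
step 1: append 19 -> window=[19] (not full yet)
step 2: append 36 -> window=[19, 36] (not full yet)
step 3: append 44 -> window=[19, 36, 44] -> max=44
step 4: append 43 -> window=[36, 44, 43] -> max=44
step 5: append 26 -> window=[44, 43, 26] -> max=44
step 6: append 19 -> window=[43, 26, 19] -> max=43
step 7: append 39 -> window=[26, 19, 39] -> max=39
step 8: append 20 -> window=[19, 39, 20] -> max=39
step 9: append 27 -> window=[39, 20, 27] -> max=39
step 10: append 31 -> window=[20, 27, 31] -> max=31
step 11: append 32 -> window=[27, 31, 32] -> max=32
step 12: append 13 -> window=[31, 32, 13] -> max=32
step 13: append 20 -> window=[32, 13, 20] -> max=32
Recorded maximums: 44 44 44 43 39 39 39 31 32 32 32
Changes between consecutive maximums: 4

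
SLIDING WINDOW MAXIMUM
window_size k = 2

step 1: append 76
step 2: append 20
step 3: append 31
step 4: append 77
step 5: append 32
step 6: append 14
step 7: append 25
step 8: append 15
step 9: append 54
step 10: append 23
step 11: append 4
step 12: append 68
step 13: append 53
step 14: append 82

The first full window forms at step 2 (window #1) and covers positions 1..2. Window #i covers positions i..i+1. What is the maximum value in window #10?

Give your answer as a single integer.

Answer: 23

Derivation:
step 1: append 76 -> window=[76] (not full yet)
step 2: append 20 -> window=[76, 20] -> max=76
step 3: append 31 -> window=[20, 31] -> max=31
step 4: append 77 -> window=[31, 77] -> max=77
step 5: append 32 -> window=[77, 32] -> max=77
step 6: append 14 -> window=[32, 14] -> max=32
step 7: append 25 -> window=[14, 25] -> max=25
step 8: append 15 -> window=[25, 15] -> max=25
step 9: append 54 -> window=[15, 54] -> max=54
step 10: append 23 -> window=[54, 23] -> max=54
step 11: append 4 -> window=[23, 4] -> max=23
Window #10 max = 23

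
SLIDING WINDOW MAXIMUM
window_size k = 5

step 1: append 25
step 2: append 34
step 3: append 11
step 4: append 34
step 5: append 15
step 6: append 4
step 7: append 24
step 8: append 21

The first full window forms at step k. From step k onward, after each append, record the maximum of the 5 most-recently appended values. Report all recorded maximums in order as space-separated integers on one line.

Answer: 34 34 34 34

Derivation:
step 1: append 25 -> window=[25] (not full yet)
step 2: append 34 -> window=[25, 34] (not full yet)
step 3: append 11 -> window=[25, 34, 11] (not full yet)
step 4: append 34 -> window=[25, 34, 11, 34] (not full yet)
step 5: append 15 -> window=[25, 34, 11, 34, 15] -> max=34
step 6: append 4 -> window=[34, 11, 34, 15, 4] -> max=34
step 7: append 24 -> window=[11, 34, 15, 4, 24] -> max=34
step 8: append 21 -> window=[34, 15, 4, 24, 21] -> max=34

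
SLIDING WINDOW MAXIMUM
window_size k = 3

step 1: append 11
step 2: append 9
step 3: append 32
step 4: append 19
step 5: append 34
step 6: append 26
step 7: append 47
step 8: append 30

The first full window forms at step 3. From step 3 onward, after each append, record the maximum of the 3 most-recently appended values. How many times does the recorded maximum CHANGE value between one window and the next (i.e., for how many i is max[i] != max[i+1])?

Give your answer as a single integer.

step 1: append 11 -> window=[11] (not full yet)
step 2: append 9 -> window=[11, 9] (not full yet)
step 3: append 32 -> window=[11, 9, 32] -> max=32
step 4: append 19 -> window=[9, 32, 19] -> max=32
step 5: append 34 -> window=[32, 19, 34] -> max=34
step 6: append 26 -> window=[19, 34, 26] -> max=34
step 7: append 47 -> window=[34, 26, 47] -> max=47
step 8: append 30 -> window=[26, 47, 30] -> max=47
Recorded maximums: 32 32 34 34 47 47
Changes between consecutive maximums: 2

Answer: 2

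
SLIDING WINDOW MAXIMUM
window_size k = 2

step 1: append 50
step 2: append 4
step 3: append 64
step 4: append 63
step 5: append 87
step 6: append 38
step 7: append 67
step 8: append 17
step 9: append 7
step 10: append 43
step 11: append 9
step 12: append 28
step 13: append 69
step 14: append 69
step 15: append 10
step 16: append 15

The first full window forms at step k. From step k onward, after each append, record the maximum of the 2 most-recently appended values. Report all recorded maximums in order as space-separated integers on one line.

step 1: append 50 -> window=[50] (not full yet)
step 2: append 4 -> window=[50, 4] -> max=50
step 3: append 64 -> window=[4, 64] -> max=64
step 4: append 63 -> window=[64, 63] -> max=64
step 5: append 87 -> window=[63, 87] -> max=87
step 6: append 38 -> window=[87, 38] -> max=87
step 7: append 67 -> window=[38, 67] -> max=67
step 8: append 17 -> window=[67, 17] -> max=67
step 9: append 7 -> window=[17, 7] -> max=17
step 10: append 43 -> window=[7, 43] -> max=43
step 11: append 9 -> window=[43, 9] -> max=43
step 12: append 28 -> window=[9, 28] -> max=28
step 13: append 69 -> window=[28, 69] -> max=69
step 14: append 69 -> window=[69, 69] -> max=69
step 15: append 10 -> window=[69, 10] -> max=69
step 16: append 15 -> window=[10, 15] -> max=15

Answer: 50 64 64 87 87 67 67 17 43 43 28 69 69 69 15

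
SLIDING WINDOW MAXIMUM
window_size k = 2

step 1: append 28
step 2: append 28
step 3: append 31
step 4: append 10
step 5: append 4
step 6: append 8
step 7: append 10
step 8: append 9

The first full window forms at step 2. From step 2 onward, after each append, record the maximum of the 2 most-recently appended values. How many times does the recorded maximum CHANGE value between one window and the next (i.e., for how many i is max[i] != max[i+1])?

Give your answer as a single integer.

Answer: 4

Derivation:
step 1: append 28 -> window=[28] (not full yet)
step 2: append 28 -> window=[28, 28] -> max=28
step 3: append 31 -> window=[28, 31] -> max=31
step 4: append 10 -> window=[31, 10] -> max=31
step 5: append 4 -> window=[10, 4] -> max=10
step 6: append 8 -> window=[4, 8] -> max=8
step 7: append 10 -> window=[8, 10] -> max=10
step 8: append 9 -> window=[10, 9] -> max=10
Recorded maximums: 28 31 31 10 8 10 10
Changes between consecutive maximums: 4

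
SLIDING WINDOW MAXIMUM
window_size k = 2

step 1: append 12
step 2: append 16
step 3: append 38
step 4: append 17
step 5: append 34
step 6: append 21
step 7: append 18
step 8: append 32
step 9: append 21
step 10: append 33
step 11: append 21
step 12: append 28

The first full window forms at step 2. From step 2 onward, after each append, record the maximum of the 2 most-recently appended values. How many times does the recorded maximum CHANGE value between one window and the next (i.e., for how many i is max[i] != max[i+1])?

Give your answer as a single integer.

step 1: append 12 -> window=[12] (not full yet)
step 2: append 16 -> window=[12, 16] -> max=16
step 3: append 38 -> window=[16, 38] -> max=38
step 4: append 17 -> window=[38, 17] -> max=38
step 5: append 34 -> window=[17, 34] -> max=34
step 6: append 21 -> window=[34, 21] -> max=34
step 7: append 18 -> window=[21, 18] -> max=21
step 8: append 32 -> window=[18, 32] -> max=32
step 9: append 21 -> window=[32, 21] -> max=32
step 10: append 33 -> window=[21, 33] -> max=33
step 11: append 21 -> window=[33, 21] -> max=33
step 12: append 28 -> window=[21, 28] -> max=28
Recorded maximums: 16 38 38 34 34 21 32 32 33 33 28
Changes between consecutive maximums: 6

Answer: 6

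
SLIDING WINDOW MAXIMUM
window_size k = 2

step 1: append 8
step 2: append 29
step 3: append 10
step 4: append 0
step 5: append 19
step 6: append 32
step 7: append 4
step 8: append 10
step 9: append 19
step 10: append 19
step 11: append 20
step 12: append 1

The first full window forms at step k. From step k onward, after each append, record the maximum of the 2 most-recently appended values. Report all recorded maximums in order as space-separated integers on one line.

step 1: append 8 -> window=[8] (not full yet)
step 2: append 29 -> window=[8, 29] -> max=29
step 3: append 10 -> window=[29, 10] -> max=29
step 4: append 0 -> window=[10, 0] -> max=10
step 5: append 19 -> window=[0, 19] -> max=19
step 6: append 32 -> window=[19, 32] -> max=32
step 7: append 4 -> window=[32, 4] -> max=32
step 8: append 10 -> window=[4, 10] -> max=10
step 9: append 19 -> window=[10, 19] -> max=19
step 10: append 19 -> window=[19, 19] -> max=19
step 11: append 20 -> window=[19, 20] -> max=20
step 12: append 1 -> window=[20, 1] -> max=20

Answer: 29 29 10 19 32 32 10 19 19 20 20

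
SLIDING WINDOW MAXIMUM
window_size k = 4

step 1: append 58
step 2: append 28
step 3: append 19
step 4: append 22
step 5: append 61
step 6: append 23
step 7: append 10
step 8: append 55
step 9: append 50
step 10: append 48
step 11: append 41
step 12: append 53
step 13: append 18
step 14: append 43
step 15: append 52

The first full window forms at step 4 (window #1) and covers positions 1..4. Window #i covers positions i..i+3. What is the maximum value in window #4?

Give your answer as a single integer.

Answer: 61

Derivation:
step 1: append 58 -> window=[58] (not full yet)
step 2: append 28 -> window=[58, 28] (not full yet)
step 3: append 19 -> window=[58, 28, 19] (not full yet)
step 4: append 22 -> window=[58, 28, 19, 22] -> max=58
step 5: append 61 -> window=[28, 19, 22, 61] -> max=61
step 6: append 23 -> window=[19, 22, 61, 23] -> max=61
step 7: append 10 -> window=[22, 61, 23, 10] -> max=61
Window #4 max = 61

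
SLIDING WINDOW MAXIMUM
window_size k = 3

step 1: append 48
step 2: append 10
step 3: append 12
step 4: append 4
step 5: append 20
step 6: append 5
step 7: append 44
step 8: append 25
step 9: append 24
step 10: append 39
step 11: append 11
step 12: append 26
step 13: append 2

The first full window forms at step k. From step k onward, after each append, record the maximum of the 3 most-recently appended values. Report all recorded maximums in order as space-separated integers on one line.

step 1: append 48 -> window=[48] (not full yet)
step 2: append 10 -> window=[48, 10] (not full yet)
step 3: append 12 -> window=[48, 10, 12] -> max=48
step 4: append 4 -> window=[10, 12, 4] -> max=12
step 5: append 20 -> window=[12, 4, 20] -> max=20
step 6: append 5 -> window=[4, 20, 5] -> max=20
step 7: append 44 -> window=[20, 5, 44] -> max=44
step 8: append 25 -> window=[5, 44, 25] -> max=44
step 9: append 24 -> window=[44, 25, 24] -> max=44
step 10: append 39 -> window=[25, 24, 39] -> max=39
step 11: append 11 -> window=[24, 39, 11] -> max=39
step 12: append 26 -> window=[39, 11, 26] -> max=39
step 13: append 2 -> window=[11, 26, 2] -> max=26

Answer: 48 12 20 20 44 44 44 39 39 39 26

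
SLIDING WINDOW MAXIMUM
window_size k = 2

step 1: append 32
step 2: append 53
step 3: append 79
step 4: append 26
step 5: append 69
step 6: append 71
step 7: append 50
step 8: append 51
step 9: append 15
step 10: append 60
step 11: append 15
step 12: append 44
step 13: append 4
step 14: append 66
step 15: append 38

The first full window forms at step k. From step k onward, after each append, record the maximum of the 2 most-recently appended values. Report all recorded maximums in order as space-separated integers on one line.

Answer: 53 79 79 69 71 71 51 51 60 60 44 44 66 66

Derivation:
step 1: append 32 -> window=[32] (not full yet)
step 2: append 53 -> window=[32, 53] -> max=53
step 3: append 79 -> window=[53, 79] -> max=79
step 4: append 26 -> window=[79, 26] -> max=79
step 5: append 69 -> window=[26, 69] -> max=69
step 6: append 71 -> window=[69, 71] -> max=71
step 7: append 50 -> window=[71, 50] -> max=71
step 8: append 51 -> window=[50, 51] -> max=51
step 9: append 15 -> window=[51, 15] -> max=51
step 10: append 60 -> window=[15, 60] -> max=60
step 11: append 15 -> window=[60, 15] -> max=60
step 12: append 44 -> window=[15, 44] -> max=44
step 13: append 4 -> window=[44, 4] -> max=44
step 14: append 66 -> window=[4, 66] -> max=66
step 15: append 38 -> window=[66, 38] -> max=66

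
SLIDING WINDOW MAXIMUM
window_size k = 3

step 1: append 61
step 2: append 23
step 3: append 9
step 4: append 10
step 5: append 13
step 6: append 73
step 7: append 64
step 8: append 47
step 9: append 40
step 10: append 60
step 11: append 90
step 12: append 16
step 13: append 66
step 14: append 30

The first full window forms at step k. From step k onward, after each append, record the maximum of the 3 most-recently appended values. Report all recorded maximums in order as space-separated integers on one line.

Answer: 61 23 13 73 73 73 64 60 90 90 90 66

Derivation:
step 1: append 61 -> window=[61] (not full yet)
step 2: append 23 -> window=[61, 23] (not full yet)
step 3: append 9 -> window=[61, 23, 9] -> max=61
step 4: append 10 -> window=[23, 9, 10] -> max=23
step 5: append 13 -> window=[9, 10, 13] -> max=13
step 6: append 73 -> window=[10, 13, 73] -> max=73
step 7: append 64 -> window=[13, 73, 64] -> max=73
step 8: append 47 -> window=[73, 64, 47] -> max=73
step 9: append 40 -> window=[64, 47, 40] -> max=64
step 10: append 60 -> window=[47, 40, 60] -> max=60
step 11: append 90 -> window=[40, 60, 90] -> max=90
step 12: append 16 -> window=[60, 90, 16] -> max=90
step 13: append 66 -> window=[90, 16, 66] -> max=90
step 14: append 30 -> window=[16, 66, 30] -> max=66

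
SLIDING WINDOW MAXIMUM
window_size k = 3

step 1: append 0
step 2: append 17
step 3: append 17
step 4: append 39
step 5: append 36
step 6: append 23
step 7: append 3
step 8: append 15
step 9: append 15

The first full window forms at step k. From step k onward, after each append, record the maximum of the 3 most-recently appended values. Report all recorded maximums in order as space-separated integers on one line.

step 1: append 0 -> window=[0] (not full yet)
step 2: append 17 -> window=[0, 17] (not full yet)
step 3: append 17 -> window=[0, 17, 17] -> max=17
step 4: append 39 -> window=[17, 17, 39] -> max=39
step 5: append 36 -> window=[17, 39, 36] -> max=39
step 6: append 23 -> window=[39, 36, 23] -> max=39
step 7: append 3 -> window=[36, 23, 3] -> max=36
step 8: append 15 -> window=[23, 3, 15] -> max=23
step 9: append 15 -> window=[3, 15, 15] -> max=15

Answer: 17 39 39 39 36 23 15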